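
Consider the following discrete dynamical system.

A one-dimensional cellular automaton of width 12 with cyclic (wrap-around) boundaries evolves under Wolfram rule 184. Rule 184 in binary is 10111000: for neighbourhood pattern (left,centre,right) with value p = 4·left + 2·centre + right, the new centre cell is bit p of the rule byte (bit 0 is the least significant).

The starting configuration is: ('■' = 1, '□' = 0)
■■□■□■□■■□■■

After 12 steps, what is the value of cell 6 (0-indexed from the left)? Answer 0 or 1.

0

gen 0: ■■□■□■□■■□■■
gen 1: ■□■□■□■■□■■■
gen 2: □■□■□■■□■■■■
gen 3: ■□■□■■□■■■■□
gen 4: □■□■■□■■■■□■
gen 5: ■□■■□■■■■□■□
gen 6: □■■□■■■■□■□■
gen 7: ■■□■■■■□■□■□
gen 8: ■□■■■■□■□■□■
gen 9: □■■■■□■□■□■■
gen 10: ■■■■□■□■□■■□
gen 11: ■■■□■□■□■■□■
gen 12: ■■□■□■□■■□■■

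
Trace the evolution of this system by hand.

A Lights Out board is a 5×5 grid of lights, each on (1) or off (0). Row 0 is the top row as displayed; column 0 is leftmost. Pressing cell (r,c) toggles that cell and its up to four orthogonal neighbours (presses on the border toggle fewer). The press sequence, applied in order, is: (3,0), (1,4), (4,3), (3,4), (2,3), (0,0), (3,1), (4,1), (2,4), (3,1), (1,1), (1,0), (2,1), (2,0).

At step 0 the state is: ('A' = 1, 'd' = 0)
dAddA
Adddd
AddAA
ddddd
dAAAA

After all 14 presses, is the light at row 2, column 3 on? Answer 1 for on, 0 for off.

gen 0: dAddA
Adddd
AddAA
ddddd
dAAAA
gen 1: dAddA
Adddd
dddAA
AAddd
AAAAA
gen 2: dAddd
AddAA
dddAd
AAddd
AAAAA
gen 3: dAddd
AddAA
dddAd
AAdAd
AAddd
gen 4: dAddd
AddAA
dddAA
AAddA
AAddA
gen 5: dAddd
AdddA
ddAdd
AAdAA
AAddA
gen 6: Adddd
ddddA
ddAdd
AAdAA
AAddA
gen 7: Adddd
ddddA
dAAdd
ddAAA
AdddA
gen 8: Adddd
ddddA
dAAdd
dAAAA
dAAdA
gen 9: Adddd
ddddd
dAAAA
dAAAd
dAAdA
gen 10: Adddd
ddddd
ddAAA
AddAd
ddAdA
gen 11: AAddd
AAAdd
dAAAA
AddAd
ddAdA
gen 12: dAddd
ddAdd
AAAAA
AddAd
ddAdA
gen 13: dAddd
dAAdd
dddAA
AAdAd
ddAdA
gen 14: dAddd
AAAdd
AAdAA
dAdAd
ddAdA

1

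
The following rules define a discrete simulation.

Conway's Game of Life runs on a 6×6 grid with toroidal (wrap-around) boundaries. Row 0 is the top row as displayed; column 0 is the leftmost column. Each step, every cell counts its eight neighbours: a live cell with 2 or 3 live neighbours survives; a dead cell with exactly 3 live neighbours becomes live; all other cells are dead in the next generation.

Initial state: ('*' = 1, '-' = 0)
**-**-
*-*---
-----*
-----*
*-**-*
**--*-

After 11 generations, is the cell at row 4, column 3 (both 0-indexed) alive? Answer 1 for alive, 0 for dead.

0

k=0  **-**-
*-*---
-----*
-----*
*-**-*
**--*-
k=1  ---**-
*-***-
*----*
-----*
--**--
------
k=2  --*-**
***---
**-*--
*---**
------
--*-*-
k=3  *-*-**
----*-
---**-
**--**
---**-
----**
k=4  *-----
------
*--*--
*-*---
---*--
*-----
k=5  ------
------
-*----
-***--
-*----
------
k=6  ------
------
-*----
**----
-*----
------
k=7  ------
------
**----
***---
**----
------
k=8  ------
------
*-*---
--*--*
*-*---
------
k=9  ------
------
-*----
*-**-*
-*----
------
k=10  ------
------
***---
*-*---
***---
------
k=11  ------
-*----
*-*---
---*-*
*-*---
-*----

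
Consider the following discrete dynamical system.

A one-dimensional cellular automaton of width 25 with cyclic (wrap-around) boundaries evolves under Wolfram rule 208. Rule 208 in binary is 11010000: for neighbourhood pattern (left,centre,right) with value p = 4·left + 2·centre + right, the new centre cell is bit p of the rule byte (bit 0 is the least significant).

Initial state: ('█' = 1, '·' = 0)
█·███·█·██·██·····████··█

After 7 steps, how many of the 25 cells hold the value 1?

[0] █·███·█·██·██·····████··█
[1] █··██····█··██·····████··
[2] ·█··██····█··██·····████·
[3] ··█··██····█··██·····████
[4] █··█··██····█··██·····███
[5] ██··█··██····█··██·····██
[6] ███··█··██····█··██·····█
[7] ████··█··██····█··██·····

10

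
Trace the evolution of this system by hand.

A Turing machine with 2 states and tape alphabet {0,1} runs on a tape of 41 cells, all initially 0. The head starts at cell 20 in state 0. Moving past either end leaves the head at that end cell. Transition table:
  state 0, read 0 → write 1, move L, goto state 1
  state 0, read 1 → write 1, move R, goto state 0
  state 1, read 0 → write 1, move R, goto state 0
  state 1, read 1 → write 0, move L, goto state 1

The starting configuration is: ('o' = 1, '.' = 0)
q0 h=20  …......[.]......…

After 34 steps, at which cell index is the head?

10

[0] q0 h=20  …......[.]......…
[1] q1 h=19  …......[.]o.....…
[2] q0 h=20  ….....o[o]......…
[3] q0 h=21  …....oo[.]......…
[4] q1 h=20  ….....o[o]o.....…
[5] q1 h=19  …......[o].o....…
[6] q1 h=18  …......[.]..o...…
[7] q0 h=19  ….....o[.].o....…
[8] q1 h=18  …......[o]o.o...…
[9] q1 h=17  …......[.].o.o..…
[10] q0 h=18  ….....o[.]o.o...…
[11] q1 h=17  …......[o]oo.o..…
[12] q1 h=16  …......[.].oo.o.…
[13] q0 h=17  ….....o[.]oo.o..…
[14] q1 h=16  …......[o]ooo.o.…
[15] q1 h=15  …......[.].ooo.o…
[16] q0 h=16  ….....o[.]ooo.o.…
[17] q1 h=15  …......[o]oooo.o…
[18] q1 h=14  …......[.].oooo.…
[19] q0 h=15  ….....o[.]oooo.o…
[20] q1 h=14  …......[o]ooooo.…
[21] q1 h=13  …......[.].ooooo…
[22] q0 h=14  ….....o[.]ooooo.…
[23] q1 h=13  …......[o]oooooo…
[24] q1 h=12  …......[.].ooooo…
[25] q0 h=13  ….....o[.]oooooo…
[26] q1 h=12  …......[o]oooooo…
[27] q1 h=11  …......[.].ooooo…
[28] q0 h=12  ….....o[.]oooooo…
[29] q1 h=11  …......[o]oooooo…
[30] q1 h=10  …......[.].ooooo…
[31] q0 h=11  ….....o[.]oooooo…
[32] q1 h=10  …......[o]oooooo…
[33] q1 h= 9  …......[.].ooooo…
[34] q0 h=10  ….....o[.]oooooo…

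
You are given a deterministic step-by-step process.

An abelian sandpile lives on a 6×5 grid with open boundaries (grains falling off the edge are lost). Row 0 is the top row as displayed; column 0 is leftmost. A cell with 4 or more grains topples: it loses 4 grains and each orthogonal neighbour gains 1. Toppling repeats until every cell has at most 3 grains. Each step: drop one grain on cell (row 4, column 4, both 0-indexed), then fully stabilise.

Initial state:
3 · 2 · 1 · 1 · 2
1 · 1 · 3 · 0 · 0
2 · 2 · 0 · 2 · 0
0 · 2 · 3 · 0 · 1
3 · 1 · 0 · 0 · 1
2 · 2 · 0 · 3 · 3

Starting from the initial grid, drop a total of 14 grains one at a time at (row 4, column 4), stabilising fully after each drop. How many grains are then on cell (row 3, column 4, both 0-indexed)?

k=0  3 · 2 · 1 · 1 · 2
1 · 1 · 3 · 0 · 0
2 · 2 · 0 · 2 · 0
0 · 2 · 3 · 0 · 1
3 · 1 · 0 · 0 · 1
2 · 2 · 0 · 3 · 3
k=1  3 · 2 · 1 · 1 · 2
1 · 1 · 3 · 0 · 0
2 · 2 · 0 · 2 · 0
0 · 2 · 3 · 0 · 1
3 · 1 · 0 · 0 · 2
2 · 2 · 0 · 3 · 3
k=2  3 · 2 · 1 · 1 · 2
1 · 1 · 3 · 0 · 0
2 · 2 · 0 · 2 · 0
0 · 2 · 3 · 0 · 1
3 · 1 · 0 · 0 · 3
2 · 2 · 0 · 3 · 3
k=3  3 · 2 · 1 · 1 · 2
1 · 1 · 3 · 0 · 0
2 · 2 · 0 · 2 · 0
0 · 2 · 3 · 0 · 2
3 · 1 · 0 · 2 · 1
2 · 2 · 1 · 0 · 1
k=4  3 · 2 · 1 · 1 · 2
1 · 1 · 3 · 0 · 0
2 · 2 · 0 · 2 · 0
0 · 2 · 3 · 0 · 2
3 · 1 · 0 · 2 · 2
2 · 2 · 1 · 0 · 1
k=5  3 · 2 · 1 · 1 · 2
1 · 1 · 3 · 0 · 0
2 · 2 · 0 · 2 · 0
0 · 2 · 3 · 0 · 2
3 · 1 · 0 · 2 · 3
2 · 2 · 1 · 0 · 1
k=6  3 · 2 · 1 · 1 · 2
1 · 1 · 3 · 0 · 0
2 · 2 · 0 · 2 · 0
0 · 2 · 3 · 0 · 3
3 · 1 · 0 · 3 · 0
2 · 2 · 1 · 0 · 2
k=7  3 · 2 · 1 · 1 · 2
1 · 1 · 3 · 0 · 0
2 · 2 · 0 · 2 · 0
0 · 2 · 3 · 0 · 3
3 · 1 · 0 · 3 · 1
2 · 2 · 1 · 0 · 2
k=8  3 · 2 · 1 · 1 · 2
1 · 1 · 3 · 0 · 0
2 · 2 · 0 · 2 · 0
0 · 2 · 3 · 0 · 3
3 · 1 · 0 · 3 · 2
2 · 2 · 1 · 0 · 2
k=9  3 · 2 · 1 · 1 · 2
1 · 1 · 3 · 0 · 0
2 · 2 · 0 · 2 · 0
0 · 2 · 3 · 0 · 3
3 · 1 · 0 · 3 · 3
2 · 2 · 1 · 0 · 2
k=10  3 · 2 · 1 · 1 · 2
1 · 1 · 3 · 0 · 0
2 · 2 · 0 · 2 · 1
0 · 2 · 3 · 2 · 0
3 · 1 · 1 · 0 · 2
2 · 2 · 1 · 1 · 3
k=11  3 · 2 · 1 · 1 · 2
1 · 1 · 3 · 0 · 0
2 · 2 · 0 · 2 · 1
0 · 2 · 3 · 2 · 0
3 · 1 · 1 · 0 · 3
2 · 2 · 1 · 1 · 3
k=12  3 · 2 · 1 · 1 · 2
1 · 1 · 3 · 0 · 0
2 · 2 · 0 · 2 · 1
0 · 2 · 3 · 2 · 1
3 · 1 · 1 · 1 · 1
2 · 2 · 1 · 2 · 0
k=13  3 · 2 · 1 · 1 · 2
1 · 1 · 3 · 0 · 0
2 · 2 · 0 · 2 · 1
0 · 2 · 3 · 2 · 1
3 · 1 · 1 · 1 · 2
2 · 2 · 1 · 2 · 0
k=14  3 · 2 · 1 · 1 · 2
1 · 1 · 3 · 0 · 0
2 · 2 · 0 · 2 · 1
0 · 2 · 3 · 2 · 1
3 · 1 · 1 · 1 · 3
2 · 2 · 1 · 2 · 0

1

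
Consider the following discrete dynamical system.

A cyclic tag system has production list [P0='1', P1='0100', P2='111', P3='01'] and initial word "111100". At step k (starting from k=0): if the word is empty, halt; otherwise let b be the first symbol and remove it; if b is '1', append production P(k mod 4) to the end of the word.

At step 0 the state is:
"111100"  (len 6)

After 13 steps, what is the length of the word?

10

0) "111100"  (len 6)
1) "111001"  (len 6)
2) "110010100"  (len 9)
3) "10010100111"  (len 11)
4) "001010011101"  (len 12)
5) "01010011101"  (len 11)
6) "1010011101"  (len 10)
7) "010011101111"  (len 12)
8) "10011101111"  (len 11)
9) "00111011111"  (len 11)
10) "0111011111"  (len 10)
11) "111011111"  (len 9)
12) "1101111101"  (len 10)
13) "1011111011"  (len 10)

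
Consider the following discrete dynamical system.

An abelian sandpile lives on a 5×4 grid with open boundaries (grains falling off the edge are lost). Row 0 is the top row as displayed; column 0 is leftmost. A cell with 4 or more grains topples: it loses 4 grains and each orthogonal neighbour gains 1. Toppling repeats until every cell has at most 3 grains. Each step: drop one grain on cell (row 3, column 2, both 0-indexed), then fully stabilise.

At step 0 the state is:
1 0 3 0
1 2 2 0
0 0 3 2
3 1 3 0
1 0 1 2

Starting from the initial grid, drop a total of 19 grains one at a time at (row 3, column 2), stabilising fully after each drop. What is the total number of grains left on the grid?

34

step 0: 1 0 3 0
1 2 2 0
0 0 3 2
3 1 3 0
1 0 1 2
step 1: 1 0 3 0
1 2 3 0
0 1 0 3
3 2 1 1
1 0 2 2
step 2: 1 0 3 0
1 2 3 0
0 1 0 3
3 2 2 1
1 0 2 2
step 3: 1 0 3 0
1 2 3 0
0 1 0 3
3 2 3 1
1 0 2 2
step 4: 1 0 3 0
1 2 3 0
0 1 1 3
3 3 0 2
1 0 3 2
step 5: 1 0 3 0
1 2 3 0
0 1 1 3
3 3 1 2
1 0 3 2
step 6: 1 0 3 0
1 2 3 0
0 1 1 3
3 3 2 2
1 0 3 2
step 7: 1 0 3 0
1 2 3 0
0 1 1 3
3 3 3 2
1 0 3 2
step 8: 1 0 3 0
1 2 3 0
1 2 2 3
0 1 2 3
2 2 0 3
step 9: 1 0 3 0
1 2 3 0
1 2 2 3
0 1 3 3
2 2 0 3
step 10: 1 1 0 1
1 3 1 2
1 3 1 1
0 2 2 2
2 2 2 0
step 11: 1 1 0 1
1 3 1 2
1 3 1 1
0 2 3 2
2 2 2 0
step 12: 1 1 0 1
1 3 1 2
1 3 2 1
0 3 0 3
2 2 3 0
step 13: 1 1 0 1
1 3 1 2
1 3 2 1
0 3 1 3
2 2 3 0
step 14: 1 1 0 1
1 3 1 2
1 3 2 1
0 3 2 3
2 2 3 0
step 15: 1 1 0 1
1 3 1 2
1 3 2 1
0 3 3 3
2 2 3 0
step 16: 1 2 0 1
2 0 3 2
2 2 1 3
1 3 0 1
3 0 2 2
step 17: 1 2 0 1
2 0 3 2
2 2 1 3
1 3 1 1
3 0 2 2
step 18: 1 2 0 1
2 0 3 2
2 2 1 3
1 3 2 1
3 0 2 2
step 19: 1 2 0 1
2 0 3 2
2 2 1 3
1 3 3 1
3 0 2 2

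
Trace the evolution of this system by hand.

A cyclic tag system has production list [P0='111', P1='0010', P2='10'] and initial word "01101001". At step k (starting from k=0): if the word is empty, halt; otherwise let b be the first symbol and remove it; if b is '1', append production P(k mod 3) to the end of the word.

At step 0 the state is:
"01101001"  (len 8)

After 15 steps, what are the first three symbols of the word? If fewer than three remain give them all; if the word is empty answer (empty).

010

[0] "01101001"  (len 8)
[1] "1101001"  (len 7)
[2] "1010010010"  (len 10)
[3] "01001001010"  (len 11)
[4] "1001001010"  (len 10)
[5] "0010010100010"  (len 13)
[6] "010010100010"  (len 12)
[7] "10010100010"  (len 11)
[8] "00101000100010"  (len 14)
[9] "0101000100010"  (len 13)
[10] "101000100010"  (len 12)
[11] "010001000100010"  (len 15)
[12] "10001000100010"  (len 14)
[13] "0001000100010111"  (len 16)
[14] "001000100010111"  (len 15)
[15] "01000100010111"  (len 14)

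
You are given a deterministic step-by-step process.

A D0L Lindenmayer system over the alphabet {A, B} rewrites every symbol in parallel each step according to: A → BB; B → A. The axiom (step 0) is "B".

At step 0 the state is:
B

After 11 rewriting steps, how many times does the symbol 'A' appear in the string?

32

t=0: B
t=1: A
t=2: BB
t=3: AA
t=4: BBBB
t=5: AAAA
t=6: BBBBBBBB
t=7: AAAAAAAA
t=8: BBBBBBBBBBBBBBBB
t=9: AAAAAAAAAAAAAAAA
t=10: BBBBBBBBBBBBBBBBBBBBBBBBBBBBBBBB
t=11: AAAAAAAAAAAAAAAAAAAAAAAAAAAAAAAA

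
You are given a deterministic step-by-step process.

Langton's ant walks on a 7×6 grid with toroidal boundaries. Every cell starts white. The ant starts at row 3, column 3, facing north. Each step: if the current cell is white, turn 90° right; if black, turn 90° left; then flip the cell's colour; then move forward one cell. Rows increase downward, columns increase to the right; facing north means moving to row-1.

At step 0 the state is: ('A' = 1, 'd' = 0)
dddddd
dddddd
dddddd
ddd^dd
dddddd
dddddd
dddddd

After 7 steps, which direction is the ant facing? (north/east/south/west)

gen 0: dddddd
dddddd
dddddd
ddd^dd
dddddd
dddddd
dddddd
gen 1: dddddd
dddddd
dddddd
dddA>d
dddddd
dddddd
dddddd
gen 2: dddddd
dddddd
dddddd
dddAAd
ddddvd
dddddd
dddddd
gen 3: dddddd
dddddd
dddddd
dddAAd
ddd<Ad
dddddd
dddddd
gen 4: dddddd
dddddd
dddddd
ddd^Ad
dddAAd
dddddd
dddddd
gen 5: dddddd
dddddd
dddddd
dd<dAd
dddAAd
dddddd
dddddd
gen 6: dddddd
dddddd
dd^ddd
ddAdAd
dddAAd
dddddd
dddddd
gen 7: dddddd
dddddd
ddA>dd
ddAdAd
dddAAd
dddddd
dddddd

east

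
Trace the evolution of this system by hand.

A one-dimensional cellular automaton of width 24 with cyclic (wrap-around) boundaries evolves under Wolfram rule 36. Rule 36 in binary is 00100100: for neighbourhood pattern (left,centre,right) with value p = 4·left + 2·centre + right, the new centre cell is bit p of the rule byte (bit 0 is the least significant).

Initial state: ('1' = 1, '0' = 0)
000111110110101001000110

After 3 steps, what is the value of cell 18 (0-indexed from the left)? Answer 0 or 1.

0

t=0: 000111110110101001000110
t=1: 000000001001111001000000
t=2: 000000001000000001000000
t=3: 000000001000000001000000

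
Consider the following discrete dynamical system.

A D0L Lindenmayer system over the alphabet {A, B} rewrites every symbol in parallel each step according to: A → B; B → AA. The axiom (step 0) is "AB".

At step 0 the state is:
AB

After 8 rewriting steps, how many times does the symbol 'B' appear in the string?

16

k=0  AB
k=1  BAA
k=2  AABB
k=3  BBAAAA
k=4  AAAABBBB
k=5  BBBBAAAAAAAA
k=6  AAAAAAAABBBBBBBB
k=7  BBBBBBBBAAAAAAAAAAAAAAAA
k=8  AAAAAAAAAAAAAAAABBBBBBBBBBBBBBBB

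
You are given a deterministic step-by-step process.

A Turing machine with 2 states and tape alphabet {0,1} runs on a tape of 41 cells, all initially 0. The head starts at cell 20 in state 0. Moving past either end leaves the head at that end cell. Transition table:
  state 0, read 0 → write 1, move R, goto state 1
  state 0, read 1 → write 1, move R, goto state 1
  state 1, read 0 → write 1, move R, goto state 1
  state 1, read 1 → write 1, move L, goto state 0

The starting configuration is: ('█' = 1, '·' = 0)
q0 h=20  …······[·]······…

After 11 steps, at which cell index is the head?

31

gen 0: q0 h=20  …······[·]······…
gen 1: q1 h=21  …·····█[·]······…
gen 2: q1 h=22  …····██[·]······…
gen 3: q1 h=23  …···███[·]······…
gen 4: q1 h=24  …··████[·]······…
gen 5: q1 h=25  …·█████[·]······…
gen 6: q1 h=26  …██████[·]······…
gen 7: q1 h=27  …██████[·]······…
gen 8: q1 h=28  …██████[·]······…
gen 9: q1 h=29  …██████[·]······…
gen 10: q1 h=30  …██████[·]······…
gen 11: q1 h=31  …██████[·]······…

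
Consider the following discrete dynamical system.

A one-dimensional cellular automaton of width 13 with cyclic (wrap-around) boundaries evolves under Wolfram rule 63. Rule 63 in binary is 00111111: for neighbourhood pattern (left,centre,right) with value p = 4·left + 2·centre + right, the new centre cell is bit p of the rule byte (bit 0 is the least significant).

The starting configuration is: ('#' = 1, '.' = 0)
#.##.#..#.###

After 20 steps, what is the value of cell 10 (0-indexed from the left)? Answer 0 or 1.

1

k=0  #.##.#..#.###
k=1  .##.#######..
k=2  ##.##......##
k=3  ..##.#######.
k=4  ###.##......#
k=5  ...##.#######
k=6  ####.##......
k=7  #...##.######
k=8  .####.##.....
k=9  ##...##.#####
k=10  ..####.##....
k=11  ###...##.####
k=12  ...####.##...
k=13  ####...##.###
k=14  ....####.##..
k=15  #####...##.##
k=16  .....####.##.
k=17  ######...##.#
k=18  ......####.##
k=19  #######...##.
k=20  #......####.#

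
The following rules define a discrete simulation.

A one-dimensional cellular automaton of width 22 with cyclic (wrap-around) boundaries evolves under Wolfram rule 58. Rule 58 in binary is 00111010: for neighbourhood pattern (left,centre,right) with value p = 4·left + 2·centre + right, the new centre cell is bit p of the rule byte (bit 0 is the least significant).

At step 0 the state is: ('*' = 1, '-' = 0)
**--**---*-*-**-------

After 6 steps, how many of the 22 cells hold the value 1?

13

step 0: **--**---*-*-**-------
step 1: *-***-*-*-*-**-*-----*
step 2: -**--*-*-*-**-*-*---**
step 3: **-**-*-*-**-*-*-*-**-
step 4: *-**-*-*-**-*-*-*-**-*
step 5: -**-*-*-**-*-*-*-**-**
step 6: **-*-*-**-*-*-*-**-**-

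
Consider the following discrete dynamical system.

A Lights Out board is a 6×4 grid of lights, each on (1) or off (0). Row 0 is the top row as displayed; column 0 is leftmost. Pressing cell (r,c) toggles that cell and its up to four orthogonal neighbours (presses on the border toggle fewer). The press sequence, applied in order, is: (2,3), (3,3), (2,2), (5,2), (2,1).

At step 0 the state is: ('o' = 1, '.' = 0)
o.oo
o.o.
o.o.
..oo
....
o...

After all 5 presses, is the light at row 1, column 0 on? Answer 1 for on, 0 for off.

1

[0] o.oo
o.o.
o.o.
..oo
....
o...
[1] o.oo
o.oo
o..o
..o.
....
o...
[2] o.oo
o.oo
o...
...o
...o
o...
[3] o.oo
o..o
oooo
..oo
...o
o...
[4] o.oo
o..o
oooo
..oo
..oo
oooo
[5] o.oo
oo.o
...o
.ooo
..oo
oooo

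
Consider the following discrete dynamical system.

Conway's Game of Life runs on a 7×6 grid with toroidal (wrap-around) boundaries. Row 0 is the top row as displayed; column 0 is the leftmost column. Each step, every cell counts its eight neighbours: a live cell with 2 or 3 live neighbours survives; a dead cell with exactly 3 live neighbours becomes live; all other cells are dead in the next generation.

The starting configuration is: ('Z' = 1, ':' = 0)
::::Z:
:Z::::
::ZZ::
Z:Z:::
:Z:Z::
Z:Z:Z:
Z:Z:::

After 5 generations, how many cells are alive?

8

k=0  ::::Z:
:Z::::
::ZZ::
Z:Z:::
:Z:Z::
Z:Z:Z:
Z:Z:::
k=1  :Z::::
::ZZ::
::ZZ::
::::::
Z::Z:Z
Z:Z::Z
::::::
k=2  ::Z:::
:Z:Z::
::ZZ::
::ZZZ:
ZZ::ZZ
ZZ::ZZ
ZZ::::
k=3  Z:Z:::
:Z:Z::
:Z::::
Z:::::
::::::
::Z:Z:
::Z:::
k=4  ::ZZ::
ZZ::::
ZZZ:::
::::::
::::::
:::Z::
::Z:::
k=5  ::ZZ::
Z::Z::
Z:Z:::
:Z::::
::::::
::::::
::Z:::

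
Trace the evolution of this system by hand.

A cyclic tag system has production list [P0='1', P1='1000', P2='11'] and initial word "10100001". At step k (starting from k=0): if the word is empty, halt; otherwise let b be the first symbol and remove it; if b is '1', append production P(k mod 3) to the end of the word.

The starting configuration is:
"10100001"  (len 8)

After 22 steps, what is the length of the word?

gen 0: "10100001"  (len 8)
gen 1: "01000011"  (len 8)
gen 2: "1000011"  (len 7)
gen 3: "00001111"  (len 8)
gen 4: "0001111"  (len 7)
gen 5: "001111"  (len 6)
gen 6: "01111"  (len 5)
gen 7: "1111"  (len 4)
gen 8: "1111000"  (len 7)
gen 9: "11100011"  (len 8)
gen 10: "11000111"  (len 8)
gen 11: "10001111000"  (len 11)
gen 12: "000111100011"  (len 12)
gen 13: "00111100011"  (len 11)
gen 14: "0111100011"  (len 10)
gen 15: "111100011"  (len 9)
gen 16: "111000111"  (len 9)
gen 17: "110001111000"  (len 12)
gen 18: "1000111100011"  (len 13)
gen 19: "0001111000111"  (len 13)
gen 20: "001111000111"  (len 12)
gen 21: "01111000111"  (len 11)
gen 22: "1111000111"  (len 10)

10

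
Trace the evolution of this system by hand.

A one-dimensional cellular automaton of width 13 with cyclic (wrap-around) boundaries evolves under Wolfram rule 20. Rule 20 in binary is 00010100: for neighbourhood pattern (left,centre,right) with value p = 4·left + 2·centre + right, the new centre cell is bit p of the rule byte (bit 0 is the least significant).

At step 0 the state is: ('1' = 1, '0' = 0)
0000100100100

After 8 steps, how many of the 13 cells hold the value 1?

1

step 0: 0000100100100
step 1: 0000110110110
step 2: 0000000000001
step 3: 1000000000001
step 4: 0100000000000
step 5: 0110000000000
step 6: 0001000000000
step 7: 0001100000000
step 8: 0000010000000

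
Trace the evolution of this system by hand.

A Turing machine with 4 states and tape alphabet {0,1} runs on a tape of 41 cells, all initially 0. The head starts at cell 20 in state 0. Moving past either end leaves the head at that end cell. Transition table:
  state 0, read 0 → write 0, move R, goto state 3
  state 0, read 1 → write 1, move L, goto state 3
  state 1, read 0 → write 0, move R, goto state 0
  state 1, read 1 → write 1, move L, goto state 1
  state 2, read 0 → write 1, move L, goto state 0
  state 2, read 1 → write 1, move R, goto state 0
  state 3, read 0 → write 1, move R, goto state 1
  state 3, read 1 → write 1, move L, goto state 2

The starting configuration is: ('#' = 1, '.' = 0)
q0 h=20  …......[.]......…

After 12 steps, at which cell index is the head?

32

0) q0 h=20  …......[.]......…
1) q3 h=21  …......[.]......…
2) q1 h=22  ….....#[.]......…
3) q0 h=23  …....#.[.]......…
4) q3 h=24  …...#..[.]......…
5) q1 h=25  …..#..#[.]......…
6) q0 h=26  ….#..#.[.]......…
7) q3 h=27  …#..#..[.]......…
8) q1 h=28  …..#..#[.]......…
9) q0 h=29  ….#..#.[.]......…
10) q3 h=30  …#..#..[.]......…
11) q1 h=31  …..#..#[.]......…
12) q0 h=32  ….#..#.[.]......…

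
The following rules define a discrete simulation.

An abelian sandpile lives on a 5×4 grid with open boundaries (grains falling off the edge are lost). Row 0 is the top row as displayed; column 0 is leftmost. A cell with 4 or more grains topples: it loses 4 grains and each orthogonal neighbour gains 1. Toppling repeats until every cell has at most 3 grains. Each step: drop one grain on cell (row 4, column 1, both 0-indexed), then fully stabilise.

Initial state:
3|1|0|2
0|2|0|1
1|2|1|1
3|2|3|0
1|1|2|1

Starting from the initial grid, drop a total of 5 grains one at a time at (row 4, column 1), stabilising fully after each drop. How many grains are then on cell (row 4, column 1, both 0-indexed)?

gen 0: 3|1|0|2
0|2|0|1
1|2|1|1
3|2|3|0
1|1|2|1
gen 1: 3|1|0|2
0|2|0|1
1|2|1|1
3|2|3|0
1|2|2|1
gen 2: 3|1|0|2
0|2|0|1
1|2|1|1
3|2|3|0
1|3|2|1
gen 3: 3|1|0|2
0|2|0|1
1|2|1|1
3|3|3|0
2|0|3|1
gen 4: 3|1|0|2
0|2|0|1
1|2|1|1
3|3|3|0
2|1|3|1
gen 5: 3|1|0|2
0|2|0|1
1|2|1|1
3|3|3|0
2|2|3|1

2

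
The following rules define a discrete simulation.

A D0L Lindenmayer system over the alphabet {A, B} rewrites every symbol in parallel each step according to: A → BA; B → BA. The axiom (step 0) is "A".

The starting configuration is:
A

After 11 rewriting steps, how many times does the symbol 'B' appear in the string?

t=0: A
t=1: BA
t=2: BABA
t=3: BABABABA
t=4: BABABABABABABABA
t=5: BABABABABABABABABABABABABABABABA
t=6: BABABABABABABABABABABABABABABABABABABABABABABABABABABABABABABABA
t=7: BABABABABABABABABABABABABABABABABABABABABABABABABABABABABA…BABABABABABABABABABABABABABABABABABABABABABABABABABABABABA  (len 128)
t=8: BABABABABABABABABABABABABABABABABABABABABABABABABABABABABA…BABABABABABABABABABABABABABABABABABABABABABABABABABABABABA  (len 256)
t=9: BABABABABABABABABABABABABABABABABABABABABABABABABABABABABA…BABABABABABABABABABABABABABABABABABABABABABABABABABABABABA  (len 512)
t=10: BABABABABABABABABABABABABABABABABABABABABABABABABABABABABA…BABABABABABABABABABABABABABABABABABABABABABABABABABABABABA  (len 1024)
t=11: BABABABABABABABABABABABABABABABABABABABABABABABABABABABABA…BABABABABABABABABABABABABABABABABABABABABABABABABABABABABA  (len 2048)

1024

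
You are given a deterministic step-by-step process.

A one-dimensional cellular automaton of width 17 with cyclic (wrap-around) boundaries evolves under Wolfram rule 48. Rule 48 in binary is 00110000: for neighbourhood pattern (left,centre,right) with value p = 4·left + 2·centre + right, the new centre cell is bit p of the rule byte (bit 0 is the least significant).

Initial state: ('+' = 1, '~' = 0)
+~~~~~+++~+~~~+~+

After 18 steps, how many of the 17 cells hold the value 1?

t=0: +~~~~~+++~+~~~+~+
t=1: ~+~~~~~~~+~+~~~+~
t=2: ~~+~~~~~~~+~+~~~+
t=3: +~~+~~~~~~~+~+~~~
t=4: ~+~~+~~~~~~~+~+~~
t=5: ~~+~~+~~~~~~~+~+~
t=6: ~~~+~~+~~~~~~~+~+
t=7: +~~~+~~+~~~~~~~+~
t=8: ~+~~~+~~+~~~~~~~+
t=9: +~+~~~+~~+~~~~~~~
t=10: ~+~+~~~+~~+~~~~~~
t=11: ~~+~+~~~+~~+~~~~~
t=12: ~~~+~+~~~+~~+~~~~
t=13: ~~~~+~+~~~+~~+~~~
t=14: ~~~~~+~+~~~+~~+~~
t=15: ~~~~~~+~+~~~+~~+~
t=16: ~~~~~~~+~+~~~+~~+
t=17: +~~~~~~~+~+~~~+~~
t=18: ~+~~~~~~~+~+~~~+~

4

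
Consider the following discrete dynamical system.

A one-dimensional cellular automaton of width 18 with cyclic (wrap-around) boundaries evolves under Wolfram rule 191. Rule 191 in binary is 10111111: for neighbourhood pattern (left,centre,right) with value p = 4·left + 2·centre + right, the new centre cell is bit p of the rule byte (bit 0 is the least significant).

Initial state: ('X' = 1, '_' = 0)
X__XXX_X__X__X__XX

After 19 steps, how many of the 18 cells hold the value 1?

step 0: X__XXX_X__X__X__XX
step 1: _XXXX_XXXXXXXXXXXX
step 2: XXXX_XXXXXXXXXXXX_
step 3: XXX_XXXXXXXXXXXX_X
step 4: XX_XXXXXXXXXXXX_XX
step 5: X_XXXXXXXXXXXX_XXX
step 6: _XXXXXXXXXXXX_XXXX
step 7: XXXXXXXXXXXX_XXXX_
step 8: XXXXXXXXXXX_XXXX_X
step 9: XXXXXXXXXX_XXXX_XX
step 10: XXXXXXXXX_XXXX_XXX
step 11: XXXXXXXX_XXXX_XXXX
step 12: XXXXXXX_XXXX_XXXXX
step 13: XXXXXX_XXXX_XXXXXX
step 14: XXXXX_XXXX_XXXXXXX
step 15: XXXX_XXXX_XXXXXXXX
step 16: XXX_XXXX_XXXXXXXXX
step 17: XX_XXXX_XXXXXXXXXX
step 18: X_XXXX_XXXXXXXXXXX
step 19: _XXXX_XXXXXXXXXXXX

16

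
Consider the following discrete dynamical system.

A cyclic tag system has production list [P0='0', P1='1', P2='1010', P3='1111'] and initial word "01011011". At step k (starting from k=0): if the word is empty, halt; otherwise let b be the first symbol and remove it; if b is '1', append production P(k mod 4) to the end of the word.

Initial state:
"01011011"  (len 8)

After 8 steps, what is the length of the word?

14

0) "01011011"  (len 8)
1) "1011011"  (len 7)
2) "0110111"  (len 7)
3) "110111"  (len 6)
4) "101111111"  (len 9)
5) "011111110"  (len 9)
6) "11111110"  (len 8)
7) "11111101010"  (len 11)
8) "11111010101111"  (len 14)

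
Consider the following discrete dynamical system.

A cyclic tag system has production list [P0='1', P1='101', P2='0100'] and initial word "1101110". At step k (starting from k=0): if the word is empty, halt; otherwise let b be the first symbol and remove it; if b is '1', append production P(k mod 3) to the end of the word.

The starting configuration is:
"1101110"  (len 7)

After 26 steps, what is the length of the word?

gen 0: "1101110"  (len 7)
gen 1: "1011101"  (len 7)
gen 2: "011101101"  (len 9)
gen 3: "11101101"  (len 8)
gen 4: "11011011"  (len 8)
gen 5: "1011011101"  (len 10)
gen 6: "0110111010100"  (len 13)
gen 7: "110111010100"  (len 12)
gen 8: "10111010100101"  (len 14)
gen 9: "01110101001010100"  (len 17)
gen 10: "1110101001010100"  (len 16)
gen 11: "110101001010100101"  (len 18)
gen 12: "101010010101001010100"  (len 21)
gen 13: "010100101010010101001"  (len 21)
gen 14: "10100101010010101001"  (len 20)
gen 15: "01001010100101010010100"  (len 23)
gen 16: "1001010100101010010100"  (len 22)
gen 17: "001010100101010010100101"  (len 24)
gen 18: "01010100101010010100101"  (len 23)
gen 19: "1010100101010010100101"  (len 22)
gen 20: "010100101010010100101101"  (len 24)
gen 21: "10100101010010100101101"  (len 23)
gen 22: "01001010100101001011011"  (len 23)
gen 23: "1001010100101001011011"  (len 22)
gen 24: "0010101001010010110110100"  (len 25)
gen 25: "010101001010010110110100"  (len 24)
gen 26: "10101001010010110110100"  (len 23)

23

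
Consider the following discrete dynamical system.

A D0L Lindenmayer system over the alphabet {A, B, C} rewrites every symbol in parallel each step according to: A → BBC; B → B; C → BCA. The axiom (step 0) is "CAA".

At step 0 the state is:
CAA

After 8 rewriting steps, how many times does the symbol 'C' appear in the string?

gen 0: CAA
gen 1: BCABBCBBC
gen 2: BBCABBCBBBCABBBCA
gen 3: BBBCABBCBBBCABBBBCABBCBBBBCABBC
gen 4: BBBBCABBCBBBCABBBBCABBCBBBBBCABBCBBBCABBBBBCABBCBBBCA
gen 5: BBBBBCABBCBBBCABBBBCABBCBBBBBCABBCBBBCABBBBBBCABBCBBBCABBBBCABBCBBBBBBCABBCBBBCABBBBCABBC
gen 6: BBBBBBCABBCBBBCABBBBCABBCBBBBBCABBCBBBCABBBBBBCABBCBBBCABB…BCBBBBBCABBCBBBCABBBBBBBCABBCBBBCABBBBCABBCBBBBBCABBCBBBCA  (len 147)
gen 7: BBBBBBBCABBCBBBCABBBBCABBCBBBBBCABBCBBBCABBBBBBCABBCBBBCAB…ABBCBBBCABBBBCABBCBBBBBCABBCBBBCABBBBBBCABBCBBBCABBBBCABBC  (len 241)
gen 8: BBBBBBBBCABBCBBBCABBBBCABBCBBBBBCABBCBBBCABBBBBBCABBCBBBCA…BBCBBBCABBBBCABBCBBBBBBBCABBCBBBCABBBBCABBCBBBBBCABBCBBBCA  (len 393)

76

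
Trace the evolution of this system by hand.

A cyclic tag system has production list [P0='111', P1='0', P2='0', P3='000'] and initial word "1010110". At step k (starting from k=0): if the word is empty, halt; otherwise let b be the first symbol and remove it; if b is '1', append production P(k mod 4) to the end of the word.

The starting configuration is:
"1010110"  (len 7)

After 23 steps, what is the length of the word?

13

k=0  "1010110"  (len 7)
k=1  "010110111"  (len 9)
k=2  "10110111"  (len 8)
k=3  "01101110"  (len 8)
k=4  "1101110"  (len 7)
k=5  "101110111"  (len 9)
k=6  "011101110"  (len 9)
k=7  "11101110"  (len 8)
k=8  "1101110000"  (len 10)
k=9  "101110000111"  (len 12)
k=10  "011100001110"  (len 12)
k=11  "11100001110"  (len 11)
k=12  "1100001110000"  (len 13)
k=13  "100001110000111"  (len 15)
k=14  "000011100001110"  (len 15)
k=15  "00011100001110"  (len 14)
k=16  "0011100001110"  (len 13)
k=17  "011100001110"  (len 12)
k=18  "11100001110"  (len 11)
k=19  "11000011100"  (len 11)
k=20  "1000011100000"  (len 13)
k=21  "000011100000111"  (len 15)
k=22  "00011100000111"  (len 14)
k=23  "0011100000111"  (len 13)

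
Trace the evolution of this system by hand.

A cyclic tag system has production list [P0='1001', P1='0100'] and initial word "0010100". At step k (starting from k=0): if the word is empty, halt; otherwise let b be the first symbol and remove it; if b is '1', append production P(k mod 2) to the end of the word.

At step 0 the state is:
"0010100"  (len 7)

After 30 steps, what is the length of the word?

0) "0010100"  (len 7)
1) "010100"  (len 6)
2) "10100"  (len 5)
3) "01001001"  (len 8)
4) "1001001"  (len 7)
5) "0010011001"  (len 10)
6) "010011001"  (len 9)
7) "10011001"  (len 8)
8) "00110010100"  (len 11)
9) "0110010100"  (len 10)
10) "110010100"  (len 9)
11) "100101001001"  (len 12)
12) "001010010010100"  (len 15)
13) "01010010010100"  (len 14)
14) "1010010010100"  (len 13)
15) "0100100101001001"  (len 16)
16) "100100101001001"  (len 15)
17) "001001010010011001"  (len 18)
18) "01001010010011001"  (len 17)
19) "1001010010011001"  (len 16)
20) "0010100100110010100"  (len 19)
21) "010100100110010100"  (len 18)
22) "10100100110010100"  (len 17)
23) "01001001100101001001"  (len 20)
24) "1001001100101001001"  (len 19)
25) "0010011001010010011001"  (len 22)
26) "010011001010010011001"  (len 21)
27) "10011001010010011001"  (len 20)
28) "00110010100100110010100"  (len 23)
29) "0110010100100110010100"  (len 22)
30) "110010100100110010100"  (len 21)

21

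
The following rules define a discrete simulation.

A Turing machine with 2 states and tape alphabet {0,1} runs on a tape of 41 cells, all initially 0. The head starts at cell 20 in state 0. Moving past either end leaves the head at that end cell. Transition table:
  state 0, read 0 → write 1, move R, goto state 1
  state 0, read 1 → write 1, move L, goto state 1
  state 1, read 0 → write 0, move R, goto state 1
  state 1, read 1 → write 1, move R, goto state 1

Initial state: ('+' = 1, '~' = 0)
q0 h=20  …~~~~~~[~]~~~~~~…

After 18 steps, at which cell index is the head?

t=0: q0 h=20  …~~~~~~[~]~~~~~~…
t=1: q1 h=21  …~~~~~+[~]~~~~~~…
t=2: q1 h=22  …~~~~+~[~]~~~~~~…
t=3: q1 h=23  …~~~+~~[~]~~~~~~…
t=4: q1 h=24  …~~+~~~[~]~~~~~~…
t=5: q1 h=25  …~+~~~~[~]~~~~~~…
t=6: q1 h=26  …+~~~~~[~]~~~~~~…
t=7: q1 h=27  …~~~~~~[~]~~~~~~…
t=8: q1 h=28  …~~~~~~[~]~~~~~~…
t=9: q1 h=29  …~~~~~~[~]~~~~~~…
t=10: q1 h=30  …~~~~~~[~]~~~~~~…
t=11: q1 h=31  …~~~~~~[~]~~~~~~…
t=12: q1 h=32  …~~~~~~[~]~~~~~~…
t=13: q1 h=33  …~~~~~~[~]~~~~~~…
t=14: q1 h=34  …~~~~~~[~]~~~~~~|
t=15: q1 h=35  …~~~~~~[~]~~~~~|
t=16: q1 h=36  …~~~~~~[~]~~~~|
t=17: q1 h=37  …~~~~~~[~]~~~|
t=18: q1 h=38  …~~~~~~[~]~~|

38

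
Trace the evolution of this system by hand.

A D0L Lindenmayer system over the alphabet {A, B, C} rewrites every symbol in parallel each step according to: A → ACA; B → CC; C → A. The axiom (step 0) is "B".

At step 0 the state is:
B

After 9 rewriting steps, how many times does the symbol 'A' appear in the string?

816

step 0: B
step 1: CC
step 2: AA
step 3: ACAACA
step 4: ACAAACAACAAACA
step 5: ACAAACAACAACAAACAACAAACAACAACAAACA
step 6: ACAAACAACAACAAACAACAAACAACAAACAACAACAAACAACAAACAACAACAAACAACAAACAACAAACAACAACAAACA
step 7: ACAAACAACAACAAACAACAAACAACAAACAACAACAAACAACAAACAACAACAAACA…ACAAACAACAACAAACAACAAACAACAACAAACAACAAACAACAAACAACAACAAACA  (len 198)
step 8: ACAAACAACAACAAACAACAAACAACAAACAACAACAAACAACAAACAACAACAAACA…ACAAACAACAACAAACAACAAACAACAACAAACAACAAACAACAAACAACAACAAACA  (len 478)
step 9: ACAAACAACAACAAACAACAAACAACAAACAACAACAAACAACAAACAACAACAAACA…ACAAACAACAACAAACAACAAACAACAACAAACAACAAACAACAAACAACAACAAACA  (len 1154)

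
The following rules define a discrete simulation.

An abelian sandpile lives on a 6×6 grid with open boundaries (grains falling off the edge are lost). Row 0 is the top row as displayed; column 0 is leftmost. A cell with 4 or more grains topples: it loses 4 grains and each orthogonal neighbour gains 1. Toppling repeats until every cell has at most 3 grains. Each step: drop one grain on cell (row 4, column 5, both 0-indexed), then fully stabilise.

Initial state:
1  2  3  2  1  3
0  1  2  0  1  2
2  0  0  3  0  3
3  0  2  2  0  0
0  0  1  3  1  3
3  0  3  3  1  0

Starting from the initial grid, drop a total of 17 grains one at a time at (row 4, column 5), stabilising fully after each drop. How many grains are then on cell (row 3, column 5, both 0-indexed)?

3

step 0: 1  2  3  2  1  3
0  1  2  0  1  2
2  0  0  3  0  3
3  0  2  2  0  0
0  0  1  3  1  3
3  0  3  3  1  0
step 1: 1  2  3  2  1  3
0  1  2  0  1  2
2  0  0  3  0  3
3  0  2  2  0  1
0  0  1  3  2  0
3  0  3  3  1  1
step 2: 1  2  3  2  1  3
0  1  2  0  1  2
2  0  0  3  0  3
3  0  2  2  0  1
0  0  1  3  2  1
3  0  3  3  1  1
step 3: 1  2  3  2  1  3
0  1  2  0  1  2
2  0  0  3  0  3
3  0  2  2  0  1
0  0  1  3  2  2
3  0  3  3  1  1
step 4: 1  2  3  2  1  3
0  1  2  0  1  2
2  0  0  3  0  3
3  0  2  2  0  1
0  0  1  3  2  3
3  0  3  3  1  1
step 5: 1  2  3  2  1  3
0  1  2  0  1  2
2  0  0  3  0  3
3  0  2  2  0  2
0  0  1  3  3  0
3  0  3  3  1  2
step 6: 1  2  3  2  1  3
0  1  2  0  1  2
2  0  0  3  0  3
3  0  2  2  0  2
0  0  1  3  3  1
3  0  3  3  1  2
step 7: 1  2  3  2  1  3
0  1  2  0  1  2
2  0  0  3  0  3
3  0  2  2  0  2
0  0  1  3  3  2
3  0  3  3  1  2
step 8: 1  2  3  2  1  3
0  1  2  0  1  2
2  0  0  3  0  3
3  0  2  2  0  2
0  0  1  3  3  3
3  0  3  3  1  2
step 9: 1  2  3  2  1  3
0  1  2  0  1  2
2  0  0  3  0  3
3  0  2  3  1  3
0  0  3  1  1  1
3  1  0  1  3  3
step 10: 1  2  3  2  1  3
0  1  2  0  1  2
2  0  0  3  0  3
3  0  2  3  1  3
0  0  3  1  1  2
3  1  0  1  3  3
step 11: 1  2  3  2  1  3
0  1  2  0  1  2
2  0  0  3  0  3
3  0  2  3  1  3
0  0  3  1  1  3
3  1  0  1  3  3
step 12: 1  2  3  2  1  3
0  1  2  0  1  3
2  0  0  3  1  0
3  0  2  3  2  1
0  0  3  1  3  2
3  1  0  2  0  1
step 13: 1  2  3  2  1  3
0  1  2  0  1  3
2  0  0  3  1  0
3  0  2  3  2  1
0  0  3  1  3  3
3  1  0  2  0  1
step 14: 1  2  3  2  1  3
0  1  2  0  1  3
2  0  0  3  1  0
3  0  2  3  3  2
0  0  3  2  0  1
3  1  0  2  1  2
step 15: 1  2  3  2  1  3
0  1  2  0  1  3
2  0  0  3  1  0
3  0  2  3  3  2
0  0  3  2  0  2
3  1  0  2  1  2
step 16: 1  2  3  2  1  3
0  1  2  0  1  3
2  0  0  3  1  0
3  0  2  3  3  2
0  0  3  2  0  3
3  1  0  2  1  2
step 17: 1  2  3  2  1  3
0  1  2  0  1  3
2  0  0  3  1  0
3  0  2  3  3  3
0  0  3  2  1  0
3  1  0  2  1  3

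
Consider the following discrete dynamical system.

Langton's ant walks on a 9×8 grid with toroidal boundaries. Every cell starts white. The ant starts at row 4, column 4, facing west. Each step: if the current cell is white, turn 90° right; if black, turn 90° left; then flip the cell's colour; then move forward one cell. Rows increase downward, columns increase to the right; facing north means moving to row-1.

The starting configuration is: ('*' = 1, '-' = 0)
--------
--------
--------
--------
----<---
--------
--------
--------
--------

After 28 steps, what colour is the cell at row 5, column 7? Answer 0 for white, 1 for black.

1

step 0: --------
--------
--------
--------
----<---
--------
--------
--------
--------
step 1: --------
--------
--------
----^---
----*---
--------
--------
--------
--------
step 2: --------
--------
--------
----*>--
----*---
--------
--------
--------
--------
step 3: --------
--------
--------
----**--
----*v--
--------
--------
--------
--------
step 4: --------
--------
--------
----**--
----<*--
--------
--------
--------
--------
step 5: --------
--------
--------
----**--
-----*--
----v---
--------
--------
--------
step 6: --------
--------
--------
----**--
-----*--
---<*---
--------
--------
--------
step 7: --------
--------
--------
----**--
---^-*--
---**---
--------
--------
--------
step 8: --------
--------
--------
----**--
---*>*--
---**---
--------
--------
--------
step 9: --------
--------
--------
----**--
---***--
---*v---
--------
--------
--------
step 10: --------
--------
--------
----**--
---***--
---*->--
--------
--------
--------
step 11: --------
--------
--------
----**--
---***--
---*-*--
-----v--
--------
--------
step 12: --------
--------
--------
----**--
---***--
---*-*--
----<*--
--------
--------
step 13: --------
--------
--------
----**--
---***--
---*^*--
----**--
--------
--------
step 14: --------
--------
--------
----**--
---***--
---**>--
----**--
--------
--------
step 15: --------
--------
--------
----**--
---**^--
---**---
----**--
--------
--------
step 16: --------
--------
--------
----**--
---*<---
---**---
----**--
--------
--------
step 17: --------
--------
--------
----**--
---*----
---*v---
----**--
--------
--------
step 18: --------
--------
--------
----**--
---*----
---*->--
----**--
--------
--------
step 19: --------
--------
--------
----**--
---*----
---*-*--
----*v--
--------
--------
step 20: --------
--------
--------
----**--
---*----
---*-*--
----*->-
--------
--------
step 21: --------
--------
--------
----**--
---*----
---*-*--
----*-*-
------v-
--------
step 22: --------
--------
--------
----**--
---*----
---*-*--
----*-*-
-----<*-
--------
step 23: --------
--------
--------
----**--
---*----
---*-*--
----*^*-
-----**-
--------
step 24: --------
--------
--------
----**--
---*----
---*-*--
----**>-
-----**-
--------
step 25: --------
--------
--------
----**--
---*----
---*-*^-
----**--
-----**-
--------
step 26: --------
--------
--------
----**--
---*----
---*-**>
----**--
-----**-
--------
step 27: --------
--------
--------
----**--
---*----
---*-***
----**-v
-----**-
--------
step 28: --------
--------
--------
----**--
---*----
---*-***
----**<*
-----**-
--------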